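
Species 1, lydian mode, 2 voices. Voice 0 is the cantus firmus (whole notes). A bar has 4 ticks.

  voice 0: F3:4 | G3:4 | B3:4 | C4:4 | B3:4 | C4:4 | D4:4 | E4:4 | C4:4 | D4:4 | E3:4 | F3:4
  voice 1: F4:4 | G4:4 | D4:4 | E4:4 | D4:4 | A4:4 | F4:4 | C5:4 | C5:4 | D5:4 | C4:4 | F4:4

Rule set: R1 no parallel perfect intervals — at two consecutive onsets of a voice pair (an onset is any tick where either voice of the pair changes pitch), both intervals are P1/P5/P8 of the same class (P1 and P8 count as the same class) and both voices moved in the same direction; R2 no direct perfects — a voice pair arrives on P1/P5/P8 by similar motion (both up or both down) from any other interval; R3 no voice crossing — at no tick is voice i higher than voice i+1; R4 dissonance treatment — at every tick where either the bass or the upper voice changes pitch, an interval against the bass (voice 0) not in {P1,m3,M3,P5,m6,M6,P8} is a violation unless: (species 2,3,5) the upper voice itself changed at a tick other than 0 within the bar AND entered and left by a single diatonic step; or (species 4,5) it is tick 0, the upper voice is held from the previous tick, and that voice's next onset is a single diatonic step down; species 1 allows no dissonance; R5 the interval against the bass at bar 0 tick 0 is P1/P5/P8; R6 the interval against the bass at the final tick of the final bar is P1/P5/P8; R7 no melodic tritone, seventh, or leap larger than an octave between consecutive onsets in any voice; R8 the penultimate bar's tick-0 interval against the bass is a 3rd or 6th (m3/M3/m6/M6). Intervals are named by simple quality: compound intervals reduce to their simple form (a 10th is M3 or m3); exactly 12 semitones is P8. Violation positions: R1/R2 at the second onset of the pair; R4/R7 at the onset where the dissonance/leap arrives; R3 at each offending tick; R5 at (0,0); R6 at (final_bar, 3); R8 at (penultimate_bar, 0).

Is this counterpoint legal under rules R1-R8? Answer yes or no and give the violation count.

bar 0: v0=F3 v1=F4 (P8)
bar 1: v0=G3 v1=G4 (P8)
bar 2: v0=B3 v1=D4 (m3)
bar 3: v0=C4 v1=E4 (M3)
bar 4: v0=B3 v1=D4 (m3)
bar 5: v0=C4 v1=A4 (M6)
bar 6: v0=D4 v1=F4 (m3)
bar 7: v0=E4 v1=C5 (m6)
bar 8: v0=C4 v1=C5 (P8)
bar 9: v0=D4 v1=D5 (P8)
bar 10: v0=E3 v1=C4 (m6)
bar 11: v0=F3 v1=F4 (P8)
  R1 @ bar1.0: F3/F4 P8 -> G3/G4 P8 similar
  R1 @ bar9.0: C4/C5 P8 -> D4/D5 P8 similar
  R7 @ bar10.0: D4->E3 leap 10st
  R7 @ bar10.0: D5->C4 leap 14st
  R2 @ bar11.0: E3/C4 m6 -> F3/F4 P8 similar

No (5 violations)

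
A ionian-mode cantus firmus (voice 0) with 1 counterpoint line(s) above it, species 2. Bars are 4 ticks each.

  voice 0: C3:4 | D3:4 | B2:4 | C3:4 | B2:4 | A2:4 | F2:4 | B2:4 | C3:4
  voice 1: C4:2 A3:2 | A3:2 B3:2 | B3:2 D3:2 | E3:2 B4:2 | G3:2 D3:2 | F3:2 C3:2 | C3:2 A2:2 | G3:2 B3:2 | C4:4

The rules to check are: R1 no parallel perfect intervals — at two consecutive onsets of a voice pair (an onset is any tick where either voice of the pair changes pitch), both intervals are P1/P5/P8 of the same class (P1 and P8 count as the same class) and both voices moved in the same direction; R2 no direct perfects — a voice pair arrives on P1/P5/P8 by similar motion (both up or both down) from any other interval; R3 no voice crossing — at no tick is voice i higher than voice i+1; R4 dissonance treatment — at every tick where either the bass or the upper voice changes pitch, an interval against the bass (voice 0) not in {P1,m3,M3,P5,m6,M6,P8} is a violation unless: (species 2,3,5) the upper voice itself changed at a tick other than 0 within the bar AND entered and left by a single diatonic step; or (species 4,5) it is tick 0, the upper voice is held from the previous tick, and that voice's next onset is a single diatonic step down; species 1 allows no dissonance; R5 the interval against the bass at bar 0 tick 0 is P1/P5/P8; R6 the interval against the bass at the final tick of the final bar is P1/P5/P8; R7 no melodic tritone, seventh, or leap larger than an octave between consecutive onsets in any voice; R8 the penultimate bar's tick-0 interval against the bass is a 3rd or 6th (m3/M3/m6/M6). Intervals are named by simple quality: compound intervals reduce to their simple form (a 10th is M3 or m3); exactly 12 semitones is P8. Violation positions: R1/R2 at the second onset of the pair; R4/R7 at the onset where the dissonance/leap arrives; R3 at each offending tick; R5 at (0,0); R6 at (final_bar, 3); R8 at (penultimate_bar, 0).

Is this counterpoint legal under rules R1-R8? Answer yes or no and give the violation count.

No (6 violations)

bar 0: v0=C3 v1=C4 (P8)
bar 1: v0=D3 v1=A3 (P5)
bar 2: v0=B2 v1=B3 (P8)
bar 3: v0=C3 v1=E3 (M3)
bar 4: v0=B2 v1=G3 (m6)
bar 5: v0=A2 v1=F3 (m6)
bar 6: v0=F2 v1=C3 (P5)
bar 7: v0=B2 v1=G3 (m6)
bar 8: v0=C3 v1=C4 (P8)
  R4 @ bar3.2: C3/B4 M7 untreated
  R7 @ bar3.2: E3->B4 leap 19st
  R7 @ bar4.0: B4->G3 leap 16st
  R7 @ bar7.0: F2->B2 leap 6st
  R7 @ bar7.0: A2->G3 leap 10st
  R1 @ bar8.0: B2/B3 P8 -> C3/C4 P8 similar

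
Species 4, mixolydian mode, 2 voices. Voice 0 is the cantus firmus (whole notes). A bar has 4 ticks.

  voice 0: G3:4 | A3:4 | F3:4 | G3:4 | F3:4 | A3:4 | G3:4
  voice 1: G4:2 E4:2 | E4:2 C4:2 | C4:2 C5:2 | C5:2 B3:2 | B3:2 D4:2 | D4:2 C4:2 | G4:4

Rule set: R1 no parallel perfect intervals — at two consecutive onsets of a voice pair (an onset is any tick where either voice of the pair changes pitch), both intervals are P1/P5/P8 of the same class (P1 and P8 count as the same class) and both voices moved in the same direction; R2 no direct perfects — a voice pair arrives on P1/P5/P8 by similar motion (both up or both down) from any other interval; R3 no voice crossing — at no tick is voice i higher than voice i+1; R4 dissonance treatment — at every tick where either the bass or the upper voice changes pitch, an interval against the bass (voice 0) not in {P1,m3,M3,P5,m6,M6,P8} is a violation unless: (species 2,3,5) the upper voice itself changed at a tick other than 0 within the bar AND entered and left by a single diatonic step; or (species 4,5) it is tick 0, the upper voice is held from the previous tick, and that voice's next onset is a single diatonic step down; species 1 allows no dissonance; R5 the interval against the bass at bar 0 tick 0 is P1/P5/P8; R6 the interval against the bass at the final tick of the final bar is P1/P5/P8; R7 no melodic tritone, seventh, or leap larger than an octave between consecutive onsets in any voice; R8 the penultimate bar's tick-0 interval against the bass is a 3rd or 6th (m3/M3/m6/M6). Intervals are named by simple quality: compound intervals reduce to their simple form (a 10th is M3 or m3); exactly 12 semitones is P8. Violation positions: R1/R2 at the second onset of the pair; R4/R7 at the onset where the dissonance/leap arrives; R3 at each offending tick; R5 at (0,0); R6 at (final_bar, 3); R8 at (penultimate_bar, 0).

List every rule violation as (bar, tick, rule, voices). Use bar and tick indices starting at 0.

bar 0: v0=G3 v1=G4 downbeat P8
bar 1: v0=A3 v1=E4 downbeat P5
bar 2: v0=F3 v1=C4 downbeat P5
bar 3: v0=G3 v1=C5 downbeat P4
bar 4: v0=F3 v1=B3 downbeat TT
bar 5: v0=A3 v1=D4 downbeat P4
bar 6: v0=G3 v1=G4 downbeat P8
  -> R4 @ bar 3 tick 0 v(0, 1): G3/C5 P4 untreated
  -> R7 @ bar 3 tick 2 v(1,): C5->B3 leap 13st
  -> R4 @ bar 4 tick 0 v(0, 1): F3/B3 TT untreated
  -> R8 @ bar 5 tick 0 v(0, 1): penult P4 not 3rd/6th

(3, 0, R4, (0, 1))
(3, 2, R7, (1,))
(4, 0, R4, (0, 1))
(5, 0, R8, (0, 1))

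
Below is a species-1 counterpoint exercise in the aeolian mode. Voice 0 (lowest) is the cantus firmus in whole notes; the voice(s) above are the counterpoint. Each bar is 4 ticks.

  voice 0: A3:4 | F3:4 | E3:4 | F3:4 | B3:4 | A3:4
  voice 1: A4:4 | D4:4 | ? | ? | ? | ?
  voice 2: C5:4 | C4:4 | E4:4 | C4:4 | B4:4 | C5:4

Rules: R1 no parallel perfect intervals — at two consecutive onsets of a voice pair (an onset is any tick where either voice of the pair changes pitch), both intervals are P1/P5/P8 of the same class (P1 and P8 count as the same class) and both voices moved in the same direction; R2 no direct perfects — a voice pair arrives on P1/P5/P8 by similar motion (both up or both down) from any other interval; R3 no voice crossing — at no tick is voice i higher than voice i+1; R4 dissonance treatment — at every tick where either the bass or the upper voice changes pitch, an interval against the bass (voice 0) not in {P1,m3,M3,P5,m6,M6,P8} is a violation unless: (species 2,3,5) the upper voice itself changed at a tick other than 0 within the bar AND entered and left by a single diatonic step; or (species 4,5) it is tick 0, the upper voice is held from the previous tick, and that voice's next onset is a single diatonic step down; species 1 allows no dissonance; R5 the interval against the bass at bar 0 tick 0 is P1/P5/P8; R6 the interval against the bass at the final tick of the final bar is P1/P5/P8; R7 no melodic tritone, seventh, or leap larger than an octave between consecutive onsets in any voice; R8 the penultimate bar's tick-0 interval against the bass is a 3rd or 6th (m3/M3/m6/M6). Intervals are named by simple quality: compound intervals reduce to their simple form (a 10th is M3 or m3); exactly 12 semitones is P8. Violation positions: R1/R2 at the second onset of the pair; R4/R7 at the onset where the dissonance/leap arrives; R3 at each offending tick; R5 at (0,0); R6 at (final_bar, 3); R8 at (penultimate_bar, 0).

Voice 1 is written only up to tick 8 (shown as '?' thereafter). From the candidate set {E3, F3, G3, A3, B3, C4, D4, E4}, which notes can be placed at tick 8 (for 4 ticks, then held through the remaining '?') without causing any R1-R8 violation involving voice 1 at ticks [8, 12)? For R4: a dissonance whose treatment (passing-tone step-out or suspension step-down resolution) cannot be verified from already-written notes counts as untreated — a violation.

E3: violates R2,R7
F3: violates R4
G3: legal
A3: violates R4
B3: violates R2
C4: legal
D4: violates R4
E4: violates R2

{C4, G3}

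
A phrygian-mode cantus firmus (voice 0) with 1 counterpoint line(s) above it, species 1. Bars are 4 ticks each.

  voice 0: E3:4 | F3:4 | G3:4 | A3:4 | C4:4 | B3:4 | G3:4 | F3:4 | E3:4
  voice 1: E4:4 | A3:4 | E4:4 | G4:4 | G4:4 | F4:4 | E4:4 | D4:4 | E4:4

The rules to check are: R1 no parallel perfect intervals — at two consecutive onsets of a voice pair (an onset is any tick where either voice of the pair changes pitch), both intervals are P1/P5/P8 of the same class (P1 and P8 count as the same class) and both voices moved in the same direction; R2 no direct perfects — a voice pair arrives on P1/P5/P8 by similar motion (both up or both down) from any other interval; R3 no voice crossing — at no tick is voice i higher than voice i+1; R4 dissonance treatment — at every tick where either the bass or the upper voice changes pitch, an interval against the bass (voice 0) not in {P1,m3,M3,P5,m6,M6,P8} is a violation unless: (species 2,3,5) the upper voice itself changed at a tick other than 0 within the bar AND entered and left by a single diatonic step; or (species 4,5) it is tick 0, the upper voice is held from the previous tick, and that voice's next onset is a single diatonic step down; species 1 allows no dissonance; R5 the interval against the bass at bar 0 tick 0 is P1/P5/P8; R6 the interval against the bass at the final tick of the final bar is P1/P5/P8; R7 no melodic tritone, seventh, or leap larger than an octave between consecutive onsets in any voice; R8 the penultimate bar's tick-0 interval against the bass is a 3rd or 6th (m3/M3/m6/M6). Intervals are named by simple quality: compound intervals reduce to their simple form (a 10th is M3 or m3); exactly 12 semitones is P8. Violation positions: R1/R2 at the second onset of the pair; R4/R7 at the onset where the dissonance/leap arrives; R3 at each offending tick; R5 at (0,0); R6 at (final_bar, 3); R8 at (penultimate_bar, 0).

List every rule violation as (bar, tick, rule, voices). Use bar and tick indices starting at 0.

bar 0: v0=E3 v1=E4 downbeat P8
bar 1: v0=F3 v1=A3 downbeat M3
bar 2: v0=G3 v1=E4 downbeat M6
bar 3: v0=A3 v1=G4 downbeat m7
bar 4: v0=C4 v1=G4 downbeat P5
bar 5: v0=B3 v1=F4 downbeat TT
bar 6: v0=G3 v1=E4 downbeat M6
bar 7: v0=F3 v1=D4 downbeat M6
bar 8: v0=E3 v1=E4 downbeat P8
  -> R4 @ bar 3 tick 0 v(0, 1): A3/G4 m7 untreated
  -> R4 @ bar 5 tick 0 v(0, 1): B3/F4 TT untreated

(3, 0, R4, (0, 1))
(5, 0, R4, (0, 1))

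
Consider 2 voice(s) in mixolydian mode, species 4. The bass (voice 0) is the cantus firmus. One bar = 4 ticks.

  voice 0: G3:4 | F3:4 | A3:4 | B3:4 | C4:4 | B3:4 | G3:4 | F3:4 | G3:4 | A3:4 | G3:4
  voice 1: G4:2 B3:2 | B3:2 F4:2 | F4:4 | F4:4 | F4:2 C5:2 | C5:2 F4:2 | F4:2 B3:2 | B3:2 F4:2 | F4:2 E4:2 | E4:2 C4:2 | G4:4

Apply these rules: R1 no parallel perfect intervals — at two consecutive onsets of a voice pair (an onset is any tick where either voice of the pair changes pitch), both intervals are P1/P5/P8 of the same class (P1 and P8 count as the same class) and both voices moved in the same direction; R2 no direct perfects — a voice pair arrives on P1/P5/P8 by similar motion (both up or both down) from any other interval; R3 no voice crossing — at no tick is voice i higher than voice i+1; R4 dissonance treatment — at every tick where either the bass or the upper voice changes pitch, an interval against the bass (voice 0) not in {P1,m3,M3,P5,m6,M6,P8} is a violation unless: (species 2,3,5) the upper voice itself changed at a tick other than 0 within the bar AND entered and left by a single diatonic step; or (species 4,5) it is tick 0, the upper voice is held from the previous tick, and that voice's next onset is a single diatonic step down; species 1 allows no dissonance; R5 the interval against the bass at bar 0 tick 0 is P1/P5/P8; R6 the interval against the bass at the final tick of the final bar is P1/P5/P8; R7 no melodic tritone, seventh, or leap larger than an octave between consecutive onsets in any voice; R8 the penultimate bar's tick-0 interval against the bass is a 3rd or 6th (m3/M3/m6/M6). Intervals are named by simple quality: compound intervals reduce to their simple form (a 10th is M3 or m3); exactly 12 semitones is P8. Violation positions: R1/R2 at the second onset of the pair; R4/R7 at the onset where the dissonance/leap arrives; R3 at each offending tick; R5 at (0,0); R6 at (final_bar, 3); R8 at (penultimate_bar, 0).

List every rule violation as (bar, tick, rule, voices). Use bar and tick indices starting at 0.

bar 0: v0=G3 v1=G4 downbeat P8
bar 1: v0=F3 v1=B3 downbeat TT
bar 2: v0=A3 v1=F4 downbeat m6
bar 3: v0=B3 v1=F4 downbeat TT
bar 4: v0=C4 v1=F4 downbeat P4
bar 5: v0=B3 v1=C5 downbeat m2
bar 6: v0=G3 v1=F4 downbeat m7
bar 7: v0=F3 v1=B3 downbeat TT
bar 8: v0=G3 v1=F4 downbeat m7
bar 9: v0=A3 v1=E4 downbeat P5
bar 10: v0=G3 v1=G4 downbeat P8
  -> R4 @ bar 1 tick 0 v(0, 1): F3/B3 TT untreated
  -> R7 @ bar 1 tick 2 v(1,): B3->F4 leap 6st
  -> R4 @ bar 3 tick 0 v(0, 1): B3/F4 TT untreated
  -> R4 @ bar 4 tick 0 v(0, 1): C4/F4 P4 untreated
  -> R4 @ bar 5 tick 0 v(0, 1): B3/C5 m2 untreated
  -> R4 @ bar 5 tick 2 v(0, 1): B3/F4 TT untreated
  -> R4 @ bar 6 tick 0 v(0, 1): G3/F4 m7 untreated
  -> R7 @ bar 6 tick 2 v(1,): F4->B3 leap 6st
  -> R4 @ bar 7 tick 0 v(0, 1): F3/B3 TT untreated
  -> R7 @ bar 7 tick 2 v(1,): B3->F4 leap 6st
  -> R8 @ bar 9 tick 0 v(0, 1): penult P5 not 3rd/6th

(1, 0, R4, (0, 1))
(1, 2, R7, (1,))
(3, 0, R4, (0, 1))
(4, 0, R4, (0, 1))
(5, 0, R4, (0, 1))
(5, 2, R4, (0, 1))
(6, 0, R4, (0, 1))
(6, 2, R7, (1,))
(7, 0, R4, (0, 1))
(7, 2, R7, (1,))
(9, 0, R8, (0, 1))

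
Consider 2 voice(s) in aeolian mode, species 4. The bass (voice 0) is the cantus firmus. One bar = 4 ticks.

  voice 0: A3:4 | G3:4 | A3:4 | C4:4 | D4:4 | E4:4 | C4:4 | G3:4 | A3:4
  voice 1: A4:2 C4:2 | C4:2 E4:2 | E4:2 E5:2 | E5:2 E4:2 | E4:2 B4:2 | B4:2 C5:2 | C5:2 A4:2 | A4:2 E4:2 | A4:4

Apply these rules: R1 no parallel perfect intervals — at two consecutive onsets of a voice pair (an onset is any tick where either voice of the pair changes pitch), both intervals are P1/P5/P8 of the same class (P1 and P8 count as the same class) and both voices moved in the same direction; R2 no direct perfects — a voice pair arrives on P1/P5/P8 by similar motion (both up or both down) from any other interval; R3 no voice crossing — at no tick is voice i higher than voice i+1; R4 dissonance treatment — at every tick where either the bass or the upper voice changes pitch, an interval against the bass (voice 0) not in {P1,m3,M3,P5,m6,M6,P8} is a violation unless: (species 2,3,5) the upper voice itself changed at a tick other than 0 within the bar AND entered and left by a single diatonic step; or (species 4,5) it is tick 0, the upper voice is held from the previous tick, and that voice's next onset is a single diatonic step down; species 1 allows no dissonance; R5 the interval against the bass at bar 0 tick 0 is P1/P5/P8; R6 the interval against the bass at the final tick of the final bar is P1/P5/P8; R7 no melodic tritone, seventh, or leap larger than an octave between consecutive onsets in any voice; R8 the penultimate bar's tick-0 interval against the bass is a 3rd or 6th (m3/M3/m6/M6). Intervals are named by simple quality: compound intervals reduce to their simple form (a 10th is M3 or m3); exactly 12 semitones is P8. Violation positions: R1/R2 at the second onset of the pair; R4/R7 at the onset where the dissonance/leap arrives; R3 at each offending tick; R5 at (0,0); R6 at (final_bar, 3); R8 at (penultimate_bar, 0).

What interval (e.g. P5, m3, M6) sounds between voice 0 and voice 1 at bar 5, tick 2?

voice 0=E4 voice 1=C5 -> m6

m6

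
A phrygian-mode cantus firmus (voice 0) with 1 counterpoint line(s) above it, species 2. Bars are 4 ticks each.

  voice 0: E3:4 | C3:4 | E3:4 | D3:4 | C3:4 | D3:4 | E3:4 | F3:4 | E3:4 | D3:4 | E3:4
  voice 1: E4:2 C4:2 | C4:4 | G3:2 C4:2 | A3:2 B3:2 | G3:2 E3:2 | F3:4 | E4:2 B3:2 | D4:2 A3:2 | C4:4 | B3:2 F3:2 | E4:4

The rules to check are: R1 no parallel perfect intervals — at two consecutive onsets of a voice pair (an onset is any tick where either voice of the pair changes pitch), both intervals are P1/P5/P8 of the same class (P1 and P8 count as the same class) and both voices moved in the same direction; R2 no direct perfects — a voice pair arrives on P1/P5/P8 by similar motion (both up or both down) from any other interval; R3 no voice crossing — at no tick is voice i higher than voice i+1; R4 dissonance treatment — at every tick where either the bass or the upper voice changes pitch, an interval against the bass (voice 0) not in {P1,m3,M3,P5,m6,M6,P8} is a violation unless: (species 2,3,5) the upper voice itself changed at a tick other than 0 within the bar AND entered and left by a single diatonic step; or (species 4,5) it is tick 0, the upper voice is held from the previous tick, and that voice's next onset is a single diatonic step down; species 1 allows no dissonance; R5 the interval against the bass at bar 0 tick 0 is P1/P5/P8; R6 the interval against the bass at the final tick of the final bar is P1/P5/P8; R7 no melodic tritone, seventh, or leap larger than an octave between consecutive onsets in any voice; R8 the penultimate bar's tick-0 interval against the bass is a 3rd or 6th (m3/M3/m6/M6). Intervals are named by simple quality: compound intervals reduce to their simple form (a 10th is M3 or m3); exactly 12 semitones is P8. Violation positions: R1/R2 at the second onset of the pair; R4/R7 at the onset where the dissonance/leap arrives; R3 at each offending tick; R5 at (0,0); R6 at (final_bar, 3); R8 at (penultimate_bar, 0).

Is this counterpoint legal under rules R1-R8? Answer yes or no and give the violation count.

bar 0: v0=E3 v1=E4 (P8)
bar 1: v0=C3 v1=C4 (P8)
bar 2: v0=E3 v1=G3 (m3)
bar 3: v0=D3 v1=A3 (P5)
bar 4: v0=C3 v1=G3 (P5)
bar 5: v0=D3 v1=F3 (m3)
bar 6: v0=E3 v1=E4 (P8)
bar 7: v0=F3 v1=D4 (M6)
bar 8: v0=E3 v1=C4 (m6)
bar 9: v0=D3 v1=B3 (M6)
bar 10: v0=E3 v1=E4 (P8)
  R2 @ bar3.0: E3/C4 m6 -> D3/A3 P5 similar
  R2 @ bar4.0: D3/B3 M6 -> C3/G3 P5 similar
  R2 @ bar6.0: D3/F3 m3 -> E3/E4 P8 similar
  R7 @ bar6.0: F3->E4 leap 11st
  R7 @ bar9.2: B3->F3 leap 6st
  R2 @ bar10.0: D3/F3 m3 -> E3/E4 P8 similar
  R7 @ bar10.0: F3->E4 leap 11st

No (7 violations)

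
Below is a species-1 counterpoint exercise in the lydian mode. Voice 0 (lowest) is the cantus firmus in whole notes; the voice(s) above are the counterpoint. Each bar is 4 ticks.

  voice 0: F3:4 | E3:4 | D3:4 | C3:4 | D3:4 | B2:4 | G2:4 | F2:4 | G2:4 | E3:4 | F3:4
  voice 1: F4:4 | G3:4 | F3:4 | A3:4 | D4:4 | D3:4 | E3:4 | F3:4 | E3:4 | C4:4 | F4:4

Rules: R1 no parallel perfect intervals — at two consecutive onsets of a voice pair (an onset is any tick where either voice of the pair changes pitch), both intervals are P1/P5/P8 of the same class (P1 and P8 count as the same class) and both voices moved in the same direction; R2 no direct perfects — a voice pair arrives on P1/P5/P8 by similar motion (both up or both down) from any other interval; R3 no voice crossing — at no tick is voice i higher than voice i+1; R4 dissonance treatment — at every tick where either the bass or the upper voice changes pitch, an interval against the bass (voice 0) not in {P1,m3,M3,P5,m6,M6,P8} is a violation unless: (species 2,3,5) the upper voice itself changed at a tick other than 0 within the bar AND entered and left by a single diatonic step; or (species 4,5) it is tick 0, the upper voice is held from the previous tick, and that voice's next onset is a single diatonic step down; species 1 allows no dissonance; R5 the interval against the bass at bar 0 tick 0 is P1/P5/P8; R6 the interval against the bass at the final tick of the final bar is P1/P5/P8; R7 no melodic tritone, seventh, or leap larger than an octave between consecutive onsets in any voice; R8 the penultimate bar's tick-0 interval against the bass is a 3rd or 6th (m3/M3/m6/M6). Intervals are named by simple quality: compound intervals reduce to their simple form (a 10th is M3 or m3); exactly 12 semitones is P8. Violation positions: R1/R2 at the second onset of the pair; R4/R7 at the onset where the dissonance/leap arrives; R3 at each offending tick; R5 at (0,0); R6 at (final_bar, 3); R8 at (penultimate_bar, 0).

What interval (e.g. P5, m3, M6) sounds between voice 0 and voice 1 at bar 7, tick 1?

P8

voice 0=F2 voice 1=F3 -> P8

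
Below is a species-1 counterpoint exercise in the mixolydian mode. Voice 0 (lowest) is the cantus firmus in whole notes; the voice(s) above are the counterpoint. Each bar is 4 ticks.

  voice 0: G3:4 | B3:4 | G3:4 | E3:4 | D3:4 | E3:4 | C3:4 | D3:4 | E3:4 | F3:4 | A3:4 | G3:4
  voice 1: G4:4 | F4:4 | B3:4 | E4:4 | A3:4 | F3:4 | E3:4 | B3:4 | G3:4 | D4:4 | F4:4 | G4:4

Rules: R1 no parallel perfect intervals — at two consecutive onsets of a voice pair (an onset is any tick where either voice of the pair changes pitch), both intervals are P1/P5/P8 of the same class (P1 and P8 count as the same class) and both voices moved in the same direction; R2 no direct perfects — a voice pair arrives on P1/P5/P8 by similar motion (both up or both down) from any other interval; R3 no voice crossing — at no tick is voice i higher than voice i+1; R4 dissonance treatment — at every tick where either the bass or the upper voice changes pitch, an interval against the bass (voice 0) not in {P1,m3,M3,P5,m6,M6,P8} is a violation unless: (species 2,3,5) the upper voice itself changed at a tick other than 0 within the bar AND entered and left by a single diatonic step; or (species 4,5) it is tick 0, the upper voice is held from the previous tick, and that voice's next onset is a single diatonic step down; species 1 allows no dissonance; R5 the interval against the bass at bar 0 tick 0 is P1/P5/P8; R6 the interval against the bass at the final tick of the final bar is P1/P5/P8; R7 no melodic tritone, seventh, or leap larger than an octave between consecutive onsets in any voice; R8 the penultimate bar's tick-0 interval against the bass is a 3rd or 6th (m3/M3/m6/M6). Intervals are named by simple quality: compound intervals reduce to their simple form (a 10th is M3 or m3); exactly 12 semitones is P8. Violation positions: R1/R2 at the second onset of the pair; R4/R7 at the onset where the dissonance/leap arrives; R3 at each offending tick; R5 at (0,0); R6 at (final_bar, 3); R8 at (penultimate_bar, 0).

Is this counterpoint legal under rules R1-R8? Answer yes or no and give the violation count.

No (4 violations)

bar 0: v0=G3 v1=G4 (P8)
bar 1: v0=B3 v1=F4 (TT)
bar 2: v0=G3 v1=B3 (M3)
bar 3: v0=E3 v1=E4 (P8)
bar 4: v0=D3 v1=A3 (P5)
bar 5: v0=E3 v1=F3 (m2)
bar 6: v0=C3 v1=E3 (M3)
bar 7: v0=D3 v1=B3 (M6)
bar 8: v0=E3 v1=G3 (m3)
bar 9: v0=F3 v1=D4 (M6)
bar 10: v0=A3 v1=F4 (m6)
bar 11: v0=G3 v1=G4 (P8)
  R4 @ bar1.0: B3/F4 TT untreated
  R7 @ bar2.0: F4->B3 leap 6st
  R2 @ bar4.0: E3/E4 P8 -> D3/A3 P5 similar
  R4 @ bar5.0: E3/F3 m2 untreated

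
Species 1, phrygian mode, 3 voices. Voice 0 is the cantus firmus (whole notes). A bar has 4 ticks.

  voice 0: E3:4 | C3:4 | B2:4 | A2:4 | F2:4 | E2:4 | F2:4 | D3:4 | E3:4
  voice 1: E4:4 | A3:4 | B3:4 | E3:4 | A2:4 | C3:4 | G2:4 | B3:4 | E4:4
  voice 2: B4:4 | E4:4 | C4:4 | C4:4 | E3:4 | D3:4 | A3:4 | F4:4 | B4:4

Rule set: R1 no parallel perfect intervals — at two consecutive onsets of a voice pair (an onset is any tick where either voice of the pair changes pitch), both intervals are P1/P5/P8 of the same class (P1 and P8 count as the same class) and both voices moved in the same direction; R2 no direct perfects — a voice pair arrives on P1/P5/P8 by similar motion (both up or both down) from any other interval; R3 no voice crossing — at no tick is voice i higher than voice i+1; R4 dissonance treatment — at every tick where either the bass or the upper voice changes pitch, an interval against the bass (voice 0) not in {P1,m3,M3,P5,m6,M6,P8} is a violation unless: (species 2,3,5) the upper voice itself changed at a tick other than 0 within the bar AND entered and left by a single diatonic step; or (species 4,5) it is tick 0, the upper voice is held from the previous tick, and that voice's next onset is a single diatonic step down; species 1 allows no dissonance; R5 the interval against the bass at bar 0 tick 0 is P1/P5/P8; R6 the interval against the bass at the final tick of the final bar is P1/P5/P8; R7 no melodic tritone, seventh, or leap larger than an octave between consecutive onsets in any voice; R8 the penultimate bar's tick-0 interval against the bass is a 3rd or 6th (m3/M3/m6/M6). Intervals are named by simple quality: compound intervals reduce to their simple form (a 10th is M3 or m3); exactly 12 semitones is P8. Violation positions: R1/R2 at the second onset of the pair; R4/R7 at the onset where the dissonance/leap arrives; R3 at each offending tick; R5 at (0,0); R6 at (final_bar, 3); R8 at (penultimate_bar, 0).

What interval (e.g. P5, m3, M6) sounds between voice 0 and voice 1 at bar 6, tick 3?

voice 0=F2 voice 1=G2 -> M2

M2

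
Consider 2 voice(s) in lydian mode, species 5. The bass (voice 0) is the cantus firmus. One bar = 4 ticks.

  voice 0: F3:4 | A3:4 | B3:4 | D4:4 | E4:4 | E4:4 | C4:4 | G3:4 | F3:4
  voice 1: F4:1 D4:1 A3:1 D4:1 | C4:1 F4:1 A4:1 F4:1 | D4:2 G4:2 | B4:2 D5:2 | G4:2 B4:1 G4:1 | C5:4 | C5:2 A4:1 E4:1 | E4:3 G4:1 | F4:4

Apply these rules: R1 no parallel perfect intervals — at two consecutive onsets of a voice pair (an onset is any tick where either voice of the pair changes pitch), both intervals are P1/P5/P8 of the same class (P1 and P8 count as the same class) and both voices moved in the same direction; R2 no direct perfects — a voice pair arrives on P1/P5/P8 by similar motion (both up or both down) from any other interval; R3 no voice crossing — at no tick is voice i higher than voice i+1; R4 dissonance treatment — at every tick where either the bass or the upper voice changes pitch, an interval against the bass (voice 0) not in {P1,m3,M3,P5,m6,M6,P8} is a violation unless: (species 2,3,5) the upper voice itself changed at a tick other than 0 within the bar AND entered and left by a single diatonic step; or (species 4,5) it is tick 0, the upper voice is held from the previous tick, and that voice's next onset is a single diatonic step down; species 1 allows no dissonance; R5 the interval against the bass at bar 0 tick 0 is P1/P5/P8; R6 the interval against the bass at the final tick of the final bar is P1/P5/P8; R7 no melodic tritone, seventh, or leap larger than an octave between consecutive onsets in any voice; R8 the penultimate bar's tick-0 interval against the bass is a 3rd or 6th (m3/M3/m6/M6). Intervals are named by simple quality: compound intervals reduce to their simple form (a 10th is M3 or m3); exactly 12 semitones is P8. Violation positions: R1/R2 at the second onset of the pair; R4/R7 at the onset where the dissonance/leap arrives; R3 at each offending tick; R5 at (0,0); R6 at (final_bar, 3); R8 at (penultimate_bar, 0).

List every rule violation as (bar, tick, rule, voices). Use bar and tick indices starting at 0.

bar 0: v0=F3 v1=F4 downbeat P8
bar 1: v0=A3 v1=C4 downbeat m3
bar 2: v0=B3 v1=D4 downbeat m3
bar 3: v0=D4 v1=B4 downbeat M6
bar 4: v0=E4 v1=G4 downbeat m3
bar 5: v0=E4 v1=C5 downbeat m6
bar 6: v0=C4 v1=C5 downbeat P8
bar 7: v0=G3 v1=E4 downbeat M6
bar 8: v0=F3 v1=F4 downbeat P8
  -> R1 @ bar 8 tick 0 v(0, 1): G3/G4 P8 -> F3/F4 P8 similar

(8, 0, R1, (0, 1))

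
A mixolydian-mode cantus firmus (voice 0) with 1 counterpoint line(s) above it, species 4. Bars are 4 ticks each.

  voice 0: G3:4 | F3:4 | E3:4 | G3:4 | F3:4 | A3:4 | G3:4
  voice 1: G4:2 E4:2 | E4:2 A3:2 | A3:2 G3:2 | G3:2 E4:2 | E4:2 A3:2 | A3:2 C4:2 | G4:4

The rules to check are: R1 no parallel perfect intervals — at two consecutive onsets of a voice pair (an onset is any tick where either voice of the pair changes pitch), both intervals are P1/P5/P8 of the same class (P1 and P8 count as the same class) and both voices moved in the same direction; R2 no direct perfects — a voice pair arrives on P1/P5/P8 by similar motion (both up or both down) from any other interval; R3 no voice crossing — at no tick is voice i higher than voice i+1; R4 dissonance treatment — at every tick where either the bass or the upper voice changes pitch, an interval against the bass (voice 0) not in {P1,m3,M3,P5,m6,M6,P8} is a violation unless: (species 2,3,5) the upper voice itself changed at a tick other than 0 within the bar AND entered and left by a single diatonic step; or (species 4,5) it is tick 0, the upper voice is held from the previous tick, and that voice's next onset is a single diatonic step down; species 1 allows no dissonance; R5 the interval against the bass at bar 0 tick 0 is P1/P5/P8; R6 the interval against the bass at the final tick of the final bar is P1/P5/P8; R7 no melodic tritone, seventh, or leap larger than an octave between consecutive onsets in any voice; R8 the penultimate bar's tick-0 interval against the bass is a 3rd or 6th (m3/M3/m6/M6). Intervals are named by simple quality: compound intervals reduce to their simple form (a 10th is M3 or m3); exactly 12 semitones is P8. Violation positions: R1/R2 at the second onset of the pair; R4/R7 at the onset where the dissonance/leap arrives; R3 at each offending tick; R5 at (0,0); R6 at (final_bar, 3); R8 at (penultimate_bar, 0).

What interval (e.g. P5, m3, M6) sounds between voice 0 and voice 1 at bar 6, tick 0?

P8

voice 0=G3 voice 1=G4 -> P8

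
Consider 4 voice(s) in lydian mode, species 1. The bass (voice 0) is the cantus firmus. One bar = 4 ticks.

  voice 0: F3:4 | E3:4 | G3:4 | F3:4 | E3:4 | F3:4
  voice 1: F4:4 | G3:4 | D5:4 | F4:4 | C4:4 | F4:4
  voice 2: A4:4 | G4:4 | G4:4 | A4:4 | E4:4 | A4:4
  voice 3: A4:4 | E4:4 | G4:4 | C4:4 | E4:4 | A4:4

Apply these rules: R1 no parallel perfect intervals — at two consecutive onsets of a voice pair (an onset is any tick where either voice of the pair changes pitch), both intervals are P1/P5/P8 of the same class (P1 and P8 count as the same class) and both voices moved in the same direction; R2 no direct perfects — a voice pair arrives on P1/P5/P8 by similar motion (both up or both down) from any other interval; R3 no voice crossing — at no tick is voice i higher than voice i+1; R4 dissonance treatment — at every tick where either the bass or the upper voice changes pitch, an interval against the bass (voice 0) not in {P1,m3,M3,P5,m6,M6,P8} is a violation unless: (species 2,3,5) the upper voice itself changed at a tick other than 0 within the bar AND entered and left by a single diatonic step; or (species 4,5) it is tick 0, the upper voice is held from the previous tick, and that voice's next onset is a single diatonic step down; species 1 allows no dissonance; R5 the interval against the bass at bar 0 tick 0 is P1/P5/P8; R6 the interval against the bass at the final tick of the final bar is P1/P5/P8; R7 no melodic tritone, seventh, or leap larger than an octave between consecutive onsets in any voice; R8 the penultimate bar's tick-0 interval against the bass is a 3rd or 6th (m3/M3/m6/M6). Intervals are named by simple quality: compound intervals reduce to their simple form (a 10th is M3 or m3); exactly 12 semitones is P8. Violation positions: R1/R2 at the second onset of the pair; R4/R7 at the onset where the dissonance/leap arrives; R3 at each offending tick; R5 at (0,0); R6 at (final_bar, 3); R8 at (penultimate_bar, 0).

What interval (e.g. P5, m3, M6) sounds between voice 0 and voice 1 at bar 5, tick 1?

P8

voice 0=F3 voice 1=F4 -> P8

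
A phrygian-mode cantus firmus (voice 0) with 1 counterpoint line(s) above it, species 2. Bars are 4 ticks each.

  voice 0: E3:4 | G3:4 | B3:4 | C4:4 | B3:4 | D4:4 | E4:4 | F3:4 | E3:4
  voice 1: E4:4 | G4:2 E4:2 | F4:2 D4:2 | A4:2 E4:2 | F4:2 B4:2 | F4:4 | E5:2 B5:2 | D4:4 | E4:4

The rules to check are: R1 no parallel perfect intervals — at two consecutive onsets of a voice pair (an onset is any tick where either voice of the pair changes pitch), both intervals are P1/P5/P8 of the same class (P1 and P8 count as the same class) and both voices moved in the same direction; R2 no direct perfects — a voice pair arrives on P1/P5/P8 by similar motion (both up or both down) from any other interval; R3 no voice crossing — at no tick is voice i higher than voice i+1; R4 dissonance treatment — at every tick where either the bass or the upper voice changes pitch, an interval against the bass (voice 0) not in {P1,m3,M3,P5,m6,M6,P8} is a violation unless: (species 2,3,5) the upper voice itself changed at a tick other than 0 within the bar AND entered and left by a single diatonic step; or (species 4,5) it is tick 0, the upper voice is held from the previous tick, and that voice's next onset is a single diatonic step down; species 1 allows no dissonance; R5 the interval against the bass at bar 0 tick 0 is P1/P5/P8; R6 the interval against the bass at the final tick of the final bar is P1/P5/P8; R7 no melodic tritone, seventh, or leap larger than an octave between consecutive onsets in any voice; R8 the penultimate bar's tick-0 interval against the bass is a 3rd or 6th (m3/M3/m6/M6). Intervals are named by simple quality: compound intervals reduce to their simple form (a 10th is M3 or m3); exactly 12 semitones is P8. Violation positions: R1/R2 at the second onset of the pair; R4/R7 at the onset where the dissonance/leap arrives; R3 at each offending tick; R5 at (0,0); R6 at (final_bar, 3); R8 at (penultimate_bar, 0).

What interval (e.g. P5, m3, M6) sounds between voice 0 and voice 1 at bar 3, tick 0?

M6

voice 0=C4 voice 1=A4 -> M6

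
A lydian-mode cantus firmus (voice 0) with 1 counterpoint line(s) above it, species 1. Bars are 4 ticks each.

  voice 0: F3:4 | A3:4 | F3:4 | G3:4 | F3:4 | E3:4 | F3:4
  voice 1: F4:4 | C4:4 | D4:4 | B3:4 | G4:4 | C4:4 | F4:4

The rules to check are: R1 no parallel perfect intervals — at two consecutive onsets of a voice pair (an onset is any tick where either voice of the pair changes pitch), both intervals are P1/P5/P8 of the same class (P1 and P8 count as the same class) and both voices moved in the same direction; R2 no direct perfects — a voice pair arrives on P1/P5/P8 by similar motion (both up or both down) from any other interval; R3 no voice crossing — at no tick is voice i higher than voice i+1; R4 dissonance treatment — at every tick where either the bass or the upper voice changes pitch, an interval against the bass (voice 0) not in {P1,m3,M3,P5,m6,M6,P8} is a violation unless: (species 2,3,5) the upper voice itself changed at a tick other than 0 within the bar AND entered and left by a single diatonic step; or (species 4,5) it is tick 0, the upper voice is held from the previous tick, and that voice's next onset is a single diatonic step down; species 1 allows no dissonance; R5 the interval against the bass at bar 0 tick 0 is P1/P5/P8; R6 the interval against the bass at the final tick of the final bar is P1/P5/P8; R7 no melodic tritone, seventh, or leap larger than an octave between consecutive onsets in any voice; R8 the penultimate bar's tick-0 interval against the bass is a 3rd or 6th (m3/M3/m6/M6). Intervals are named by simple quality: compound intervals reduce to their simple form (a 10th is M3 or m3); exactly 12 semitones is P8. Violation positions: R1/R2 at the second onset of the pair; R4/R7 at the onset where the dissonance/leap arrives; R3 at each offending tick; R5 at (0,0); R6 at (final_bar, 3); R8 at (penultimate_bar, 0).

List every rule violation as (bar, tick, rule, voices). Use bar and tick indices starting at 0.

(4, 0, R4, (0, 1))
(6, 0, R2, (0, 1))

bar 0: v0=F3 v1=F4 downbeat P8
bar 1: v0=A3 v1=C4 downbeat m3
bar 2: v0=F3 v1=D4 downbeat M6
bar 3: v0=G3 v1=B3 downbeat M3
bar 4: v0=F3 v1=G4 downbeat M2
bar 5: v0=E3 v1=C4 downbeat m6
bar 6: v0=F3 v1=F4 downbeat P8
  -> R4 @ bar 4 tick 0 v(0, 1): F3/G4 M2 untreated
  -> R2 @ bar 6 tick 0 v(0, 1): E3/C4 m6 -> F3/F4 P8 similar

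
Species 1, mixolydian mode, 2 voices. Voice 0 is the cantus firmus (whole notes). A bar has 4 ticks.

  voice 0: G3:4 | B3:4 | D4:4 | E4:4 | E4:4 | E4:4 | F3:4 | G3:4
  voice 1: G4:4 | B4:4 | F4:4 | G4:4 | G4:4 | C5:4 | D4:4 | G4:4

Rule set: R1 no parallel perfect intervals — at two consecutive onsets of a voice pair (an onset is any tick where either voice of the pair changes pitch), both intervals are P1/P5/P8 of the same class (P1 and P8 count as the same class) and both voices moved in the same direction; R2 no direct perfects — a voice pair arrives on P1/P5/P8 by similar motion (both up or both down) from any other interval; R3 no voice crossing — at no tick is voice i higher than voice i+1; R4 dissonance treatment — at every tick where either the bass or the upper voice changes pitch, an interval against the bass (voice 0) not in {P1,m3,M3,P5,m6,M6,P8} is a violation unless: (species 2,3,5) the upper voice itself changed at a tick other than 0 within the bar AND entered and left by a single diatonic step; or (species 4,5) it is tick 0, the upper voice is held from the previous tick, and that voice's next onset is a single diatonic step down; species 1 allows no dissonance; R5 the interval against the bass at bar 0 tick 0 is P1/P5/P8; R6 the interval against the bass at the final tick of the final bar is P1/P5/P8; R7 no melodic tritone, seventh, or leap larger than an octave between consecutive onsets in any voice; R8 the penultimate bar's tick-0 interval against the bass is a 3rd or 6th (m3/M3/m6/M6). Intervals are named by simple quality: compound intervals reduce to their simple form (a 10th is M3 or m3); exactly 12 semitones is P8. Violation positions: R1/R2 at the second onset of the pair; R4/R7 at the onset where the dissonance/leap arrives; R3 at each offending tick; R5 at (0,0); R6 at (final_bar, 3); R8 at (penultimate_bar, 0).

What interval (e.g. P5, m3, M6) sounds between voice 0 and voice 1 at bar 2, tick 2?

m3

voice 0=D4 voice 1=F4 -> m3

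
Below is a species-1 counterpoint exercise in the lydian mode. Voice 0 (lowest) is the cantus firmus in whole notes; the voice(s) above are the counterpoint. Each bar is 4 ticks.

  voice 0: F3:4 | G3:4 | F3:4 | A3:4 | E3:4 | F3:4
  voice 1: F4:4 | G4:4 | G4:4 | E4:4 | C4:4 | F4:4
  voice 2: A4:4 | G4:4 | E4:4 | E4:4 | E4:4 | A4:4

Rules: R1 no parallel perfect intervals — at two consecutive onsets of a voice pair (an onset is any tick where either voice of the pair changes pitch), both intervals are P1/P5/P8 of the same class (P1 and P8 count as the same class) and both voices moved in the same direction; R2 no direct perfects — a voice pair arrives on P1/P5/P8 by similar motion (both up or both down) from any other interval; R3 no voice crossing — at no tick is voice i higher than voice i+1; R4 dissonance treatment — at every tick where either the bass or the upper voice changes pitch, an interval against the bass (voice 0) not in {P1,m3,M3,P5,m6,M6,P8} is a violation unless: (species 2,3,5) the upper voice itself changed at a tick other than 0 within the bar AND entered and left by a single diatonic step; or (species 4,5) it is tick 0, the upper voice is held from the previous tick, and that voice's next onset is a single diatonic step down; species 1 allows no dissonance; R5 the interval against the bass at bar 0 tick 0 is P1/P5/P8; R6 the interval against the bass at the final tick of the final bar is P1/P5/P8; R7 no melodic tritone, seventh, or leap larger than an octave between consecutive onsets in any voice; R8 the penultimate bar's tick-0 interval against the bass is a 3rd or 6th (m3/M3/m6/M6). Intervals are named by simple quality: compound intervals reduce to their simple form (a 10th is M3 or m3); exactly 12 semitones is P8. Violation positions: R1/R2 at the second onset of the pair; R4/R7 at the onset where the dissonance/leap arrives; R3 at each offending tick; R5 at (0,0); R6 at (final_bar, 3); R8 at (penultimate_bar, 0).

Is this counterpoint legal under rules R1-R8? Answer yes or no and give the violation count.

No (11 violations)

bar 0: v0=F3 v1=F4 v2=A4 (M3)
bar 1: v0=G3 v1=G4 v2=G4 (P8)
bar 2: v0=F3 v1=G4 v2=E4 (M7)
bar 3: v0=A3 v1=E4 v2=E4 (P5)
bar 4: v0=E3 v1=C4 v2=E4 (P8)
bar 5: v0=F3 v1=F4 v2=A4 (M3)
  R5 @ bar0.0: opens on M3
  R1 @ bar1.0: F3/F4 P8 -> G3/G4 P8 similar
  R3 @ bar2.0: G4 above E4
  R4 @ bar2.0: F3/G4 M2 untreated
  R4 @ bar2.0: F3/E4 M7 untreated
  R3 @ bar2.1: G4 above E4
  R3 @ bar2.2: G4 above E4
  R3 @ bar2.3: G4 above E4
  R8 @ bar4.0: penult P8 not 3rd/6th
  R2 @ bar5.0: E3/C4 m6 -> F3/F4 P8 similar
  R6 @ bar5.3: closes on M3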